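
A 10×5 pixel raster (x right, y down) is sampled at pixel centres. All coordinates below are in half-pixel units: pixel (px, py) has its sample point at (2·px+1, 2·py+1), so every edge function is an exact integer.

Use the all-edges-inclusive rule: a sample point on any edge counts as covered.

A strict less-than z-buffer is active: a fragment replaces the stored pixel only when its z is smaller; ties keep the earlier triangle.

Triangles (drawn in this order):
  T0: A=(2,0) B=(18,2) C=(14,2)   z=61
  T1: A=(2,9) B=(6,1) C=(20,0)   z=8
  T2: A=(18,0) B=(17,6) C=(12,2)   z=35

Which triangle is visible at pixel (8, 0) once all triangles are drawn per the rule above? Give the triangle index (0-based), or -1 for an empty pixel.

T0:
  2·area = 8
  edge (2, 0)→(18, 2): d=(16,2) inclusive
  edge (18, 2)→(14, 2): d=(-4,0) inclusive
  edge (14, 2)→(2, 0): d=(-12,-2) inclusive
    (4,0)@(9, 1): e=[2,4,2] → #
    (5,0)@(11, 1): e=[-2,4,6] → ·
    (4,1)@(9, 3): e=[34,-4,-22] → ·
  covered (1 px):
    · · · · # · · · · ·
    · · · · · · · · · ·
    · · · · · · · · · ·
    · · · · · · · · · ·
    · · · · · · · · · ·
T1:
  2·area = 108
  edge (2, 9)→(6, 1): d=(4,-8) inclusive
  edge (6, 1)→(20, 0): d=(14,-1) inclusive
  edge (20, 0)→(2, 9): d=(-18,9) inclusive
    (3,0)@(7, 1): e=[8,1,99] → #
    (4,0)@(9, 1): e=[24,3,81] → #
    (5,0)@(11, 1): e=[40,5,63] → #
    (6,0)@(13, 1): e=[56,7,45] → #
    (7,0)@(15, 1): e=[72,9,27] → #
    (8,0)@(17, 1): e=[88,11,9] → #
    (9,0)@(19, 1): e=[104,13,-9] → ·
    (2,1)@(5, 3): e=[0,27,81] → #  [on edge]
    (7,1)@(15, 3): e=[80,37,-9] → ·
    (8,1)@(17, 3): e=[96,39,-27] → ·
    (2,2)@(5, 5): e=[8,55,45] → #
    (5,2)@(11, 5): e=[56,61,-9] → ·
    (1,3)@(3, 7): e=[0,81,27] → #  [on edge]
  covered (16 px):
    · · · # # # # # # ·
    · · # # # # # · · ·
    · · # # # · · · · ·
    · # # · · · · · · ·
    · · · · · · · · · ·
T2:
  2·area = 34
  edge (18, 0)→(17, 6): d=(-1,6) inclusive
  edge (17, 6)→(12, 2): d=(-5,-4) inclusive
  edge (12, 2)→(18, 0): d=(6,-2) inclusive
    (7,0)@(15, 1): e=[17,17,0] → #  [on edge]
    (8,0)@(17, 1): e=[5,25,4] → #
    (9,0)@(19, 1): e=[-7,33,8] → ·
    (4,1)@(9, 3): e=[51,-17,0] → ·  [on edge]
    (7,1)@(15, 3): e=[15,7,12] → #
    (9,1)@(19, 3): e=[-9,23,20] → ·
    (1,2)@(3, 5): e=[85,-51,0] → ·  [on edge]
    (7,2)@(15, 5): e=[13,-3,24] → ·
    (8,2)@(17, 5): e=[1,5,28] → #
    (9,2)@(19, 5): e=[-11,13,32] → ·
    (8,3)@(17, 7): e=[-1,-5,40] → ·
  covered (5 px):
    · · · · · · · # # ·
    · · · · · · · # # ·
    · · · · · · · · # ·
    · · · · · · · · · ·
    · · · · · · · · · ·

Z-buffer (winner per pixel, '.' = empty):
  . . . 1 1 1 1 1 1 .
  . . 1 1 1 1 1 2 2 .
  . . 1 1 1 . . . 2 .
  . 1 1 . . . . . . .
  . . . . . . . . . .

Final: 1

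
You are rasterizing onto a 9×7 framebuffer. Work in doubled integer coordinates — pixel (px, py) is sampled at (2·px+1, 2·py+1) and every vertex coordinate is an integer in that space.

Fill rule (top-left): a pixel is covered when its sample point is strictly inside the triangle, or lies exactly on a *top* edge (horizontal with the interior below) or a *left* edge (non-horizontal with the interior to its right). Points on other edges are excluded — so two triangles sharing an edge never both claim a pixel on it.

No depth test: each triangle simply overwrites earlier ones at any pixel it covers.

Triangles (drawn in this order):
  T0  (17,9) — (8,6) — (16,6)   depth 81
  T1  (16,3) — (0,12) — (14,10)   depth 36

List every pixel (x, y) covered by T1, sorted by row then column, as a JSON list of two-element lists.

T0:
  2·area = 24
  edge (17, 9)→(8, 6): d=(-9,-3) top-left  bias=+0
  edge (8, 6)→(16, 6): d=(8,0) top-left  bias=+0
  edge (16, 6)→(17, 9): d=(1,3) right/bottom  bias=-1
    (7,1)@(15, 3): e=[48,-24,0] → ·  [on edge]
    (2,2)@(5, 5): e=[0,-8,32] → ·  [on edge]
    (5,3)@(11, 7): e=[0,8,16] → █  [on edge]
    (6,3)@(13, 7): e=[6,8,10] → █
    (7,3)@(15, 7): e=[12,8,4] → █
    (8,3)@(17, 7): e=[18,8,-2] → ·
    (5,4)@(11, 9): e=[-18,24,18] → ·
    (6,4)@(13, 9): e=[-12,24,12] → ·
    (7,4)@(15, 9): e=[-6,24,6] → ·
    (8,4)@(17, 9): e=[0,24,0] → ·  [on edge]
  covered (3 px):
    · · · · · · · · ·
    · · · · · · · · ·
    · · · · · · · · ·
    · · · · · █ █ █ ·
    · · · · · · · · ·
    · · · · · · · · ·
    · · · · · · · · ·
T1:
  2·area = 94  (B↔C swapped to make it positive)
  edge (16, 3)→(14, 10): d=(-2,7) right/bottom  bias=-1
  edge (14, 10)→(0, 12): d=(-14,2) right/bottom  bias=-1
  edge (0, 12)→(16, 3): d=(16,-9) top-left  bias=+0
    (6,2)@(13, 5): e=[17,72,5] → █
    (7,2)@(15, 5): e=[3,68,23] → █
    (8,2)@(17, 5): e=[-11,64,41] → ·
    (4,3)@(9, 7): e=[41,52,1] → █
    (5,3)@(11, 7): e=[27,48,19] → █
    (7,3)@(15, 7): e=[-1,40,55] → ·
    (3,4)@(7, 9): e=[51,28,15] → █
    (7,4)@(15, 9): e=[-5,12,87] → ·
    (1,5)@(3, 11): e=[75,8,11] → █
    (2,5)@(5, 11): e=[61,4,29] → █
    (3,5)@(7, 11): e=[47,0,47] → ·  [on edge]
    (4,5)@(9, 11): e=[33,-4,65] → ·
  covered (11 px):
    · · · · · · · · ·
    · · · · · · · · ·
    · · · · · · █ █ ·
    · · · · █ █ █ · ·
    · · · █ █ █ █ · ·
    · █ █ · · · · · ·
    · · · · · · · · ·

Result: [[6,2],[7,2],[4,3],[5,3],[6,3],[3,4],[4,4],[5,4],[6,4],[1,5],[2,5]]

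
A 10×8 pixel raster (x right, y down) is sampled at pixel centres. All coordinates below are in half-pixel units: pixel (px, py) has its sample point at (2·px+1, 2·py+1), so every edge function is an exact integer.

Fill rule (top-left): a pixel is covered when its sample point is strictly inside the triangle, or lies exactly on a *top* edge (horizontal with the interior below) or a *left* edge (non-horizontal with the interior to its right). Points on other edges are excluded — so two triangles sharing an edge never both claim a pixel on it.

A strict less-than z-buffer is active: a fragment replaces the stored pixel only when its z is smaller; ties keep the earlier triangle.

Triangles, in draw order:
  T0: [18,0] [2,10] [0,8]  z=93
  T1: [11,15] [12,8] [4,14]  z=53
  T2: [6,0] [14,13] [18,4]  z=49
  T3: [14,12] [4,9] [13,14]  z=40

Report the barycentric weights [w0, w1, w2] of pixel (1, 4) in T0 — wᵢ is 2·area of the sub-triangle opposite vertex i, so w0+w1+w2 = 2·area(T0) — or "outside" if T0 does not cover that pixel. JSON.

T0:
  2·area = 52
  edge (18, 0)→(2, 10): d=(-16,10) right/bottom  bias=-1
  edge (2, 10)→(0, 8): d=(-2,-2) top-left  bias=+0
  edge (0, 8)→(18, 0): d=(18,-8) top-left  bias=+0
    (6,1)@(13, 3): e=[2,36,14] → #
    (7,1)@(15, 3): e=[-18,40,30] → ·
    (3,2)@(7, 5): e=[30,20,2] → #
    (4,2)@(9, 5): e=[10,24,18] → #
    (5,2)@(11, 5): e=[-10,28,34] → ·
    (6,2)@(13, 5): e=[-30,32,50] → ·
    (1,3)@(3, 7): e=[38,8,6] → #
    (2,3)@(5, 7): e=[18,12,22] → #
    (3,3)@(7, 7): e=[-2,16,38] → ·
    (4,3)@(9, 7): e=[-22,20,54] → ·
    (0,4)@(1, 9): e=[26,0,26] → #  [on edge]
    (2,4)@(5, 9): e=[-14,8,58] → ·
    (1,5)@(3, 11): e=[-26,0,78] → ·  [on edge]
    (2,6)@(5, 13): e=[-78,0,130] → ·  [on edge]
    (3,7)@(7, 15): e=[-130,0,182] → ·  [on edge]
  covered (7 px):
    · · · · · · · · · ·
    · · · · · · # · · ·
    · · · # # · · · · ·
    · # # · · · · · · ·
    # # · · · · · · · ·
    · · · · · · · · · ·
    · · · · · · · · · ·
    · · · · · · · · · ·
T1:
  2·area = 50  (B↔C swapped to make it positive)
  edge (11, 15)→(4, 14): d=(-7,-1) top-left  bias=+0
  edge (4, 14)→(12, 8): d=(8,-6) top-left  bias=+0
  edge (12, 8)→(11, 15): d=(-1,7) right/bottom  bias=-1
    (6,0)@(13, 1): e=[100,-50,0] → ·  [on edge]
    (5,4)@(11, 9): e=[42,2,6] → #
    (6,4)@(13, 9): e=[44,14,-8] → ·
    (4,5)@(9, 11): e=[26,6,18] → #
    (6,5)@(13, 11): e=[30,30,-10] → ·
    (3,6)@(7, 13): e=[10,10,30] → #
    (6,6)@(13, 13): e=[16,46,-12] → ·
    (3,7)@(7, 15): e=[-4,26,28] → ·
    (4,7)@(9, 15): e=[-2,38,14] → ·
    (5,7)@(11, 15): e=[0,50,0] → ·  [on edge]
  covered (6 px):
    · · · · · · · · · ·
    · · · · · · · · · ·
    · · · · · · · · · ·
    · · · · · · · · · ·
    · · · · · # · · · ·
    · · · · # # · · · ·
    · · · # # # · · · ·
    · · · · · · · · · ·
T2:
  2·area = 124  (B↔C swapped to make it positive)
  edge (6, 0)→(18, 4): d=(12,4) right/bottom  bias=-1
  edge (18, 4)→(14, 13): d=(-4,9) right/bottom  bias=-1
  edge (14, 13)→(6, 0): d=(-8,-13) top-left  bias=+0
    (3,0)@(7, 1): e=[8,111,5] → #
    (4,0)@(9, 1): e=[0,93,31] → ·  [on edge]
    (3,1)@(7, 3): e=[32,103,-11] → ·
    (4,1)@(9, 3): e=[24,85,15] → #
    (5,1)@(11, 3): e=[16,67,41] → #
    (6,1)@(13, 3): e=[8,49,67] → #
    (7,1)@(15, 3): e=[0,31,93] → ·  [on edge]
    (4,2)@(9, 5): e=[48,77,-1] → ·
    (5,2)@(11, 5): e=[40,59,25] → #
    (7,2)@(15, 5): e=[24,23,77] → #
    (8,2)@(17, 5): e=[16,5,103] → #
    (9,2)@(19, 5): e=[8,-13,129] → ·
  covered (14 px):
    · · · # · · · · · ·
    · · · · # # # · · ·
    · · · · · # # # # ·
    · · · · · # # # · ·
    · · · · · · # # · ·
    · · · · · · # · · ·
    · · · · · · · · · ·
    · · · · · · · · · ·
T3:
  2·area = 23  (B↔C swapped to make it positive)
  edge (14, 12)→(13, 14): d=(-1,2) right/bottom  bias=-1
  edge (13, 14)→(4, 9): d=(-9,-5) top-left  bias=+0
  edge (4, 9)→(14, 12): d=(10,3) right/bottom  bias=-1
    (4,5)@(9, 11): e=[11,7,5] → #
    (5,5)@(11, 11): e=[7,17,-1] → ·
    (4,6)@(9, 13): e=[9,-11,25] → ·
    (6,6)@(13, 13): e=[1,9,13] → #
    (7,6)@(15, 13): e=[-3,19,7] → ·
    (6,7)@(13, 15): e=[-1,-9,33] → ·
  covered (2 px):
    · · · · · · · · · ·
    · · · · · · · · · ·
    · · · · · · · · · ·
    · · · · · · · · · ·
    · · · · · · · · · ·
    · · · · # · · · · ·
    · · · · · · # · · ·
    · · · · · · · · · ·

Result: [4,42,6]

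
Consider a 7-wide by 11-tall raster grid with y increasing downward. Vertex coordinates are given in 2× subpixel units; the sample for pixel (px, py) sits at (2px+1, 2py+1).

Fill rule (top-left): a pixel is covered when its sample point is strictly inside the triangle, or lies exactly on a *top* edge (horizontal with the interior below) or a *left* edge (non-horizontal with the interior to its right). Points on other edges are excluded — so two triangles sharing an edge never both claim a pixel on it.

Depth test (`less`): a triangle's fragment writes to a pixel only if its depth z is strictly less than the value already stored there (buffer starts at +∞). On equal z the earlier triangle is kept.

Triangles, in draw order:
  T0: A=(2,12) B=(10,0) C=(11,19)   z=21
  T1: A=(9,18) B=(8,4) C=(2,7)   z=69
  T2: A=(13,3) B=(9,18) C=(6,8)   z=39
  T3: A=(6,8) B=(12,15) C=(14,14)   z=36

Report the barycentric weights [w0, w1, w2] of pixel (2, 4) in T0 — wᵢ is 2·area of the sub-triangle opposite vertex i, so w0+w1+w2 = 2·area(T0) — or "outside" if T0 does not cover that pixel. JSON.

T0:
  2·area = 164
  edge (2, 12)→(10, 0): d=(8,-12) top-left  bias=+0
  edge (10, 0)→(11, 19): d=(1,19) right/bottom  bias=-1
  edge (11, 19)→(2, 12): d=(-9,-7) top-left  bias=+0
    (4,1)@(9, 3): e=[12,22,130] → █
    (5,1)@(11, 3): e=[36,-16,144] → ·
    (3,2)@(7, 5): e=[4,62,98] → █
    (5,2)@(11, 5): e=[52,-14,126] → ·
    (3,3)@(7, 7): e=[20,64,80] → █
    (5,3)@(11, 7): e=[68,-12,108] → ·
    (2,4)@(5, 9): e=[12,104,48] → █
    (5,4)@(11, 9): e=[84,-10,90] → ·
    (1,5)@(3, 11): e=[4,144,16] → █
    (5,5)@(11, 11): e=[100,-8,72] → ·
    (1,6)@(3, 13): e=[20,146,-2] → ·
    (2,6)@(5, 13): e=[44,108,12] → █
    (5,9)@(11, 19): e=[164,0,0] → ·  [on edge]
  covered (18 px):
    · · · · · · ·
    · · · · █ · ·
    · · · █ █ · ·
    · · · █ █ · ·
    · · █ █ █ · ·
    · █ █ █ █ · ·
    · · █ █ █ · ·
    · · · █ █ · ·
    · · · · █ · ·
    · · · · · · ·
    · · · · · · ·
T1:
  2·area = 87  (B↔C swapped to make it positive)
  edge (9, 18)→(2, 7): d=(-7,-11) top-left  bias=+0
  edge (2, 7)→(8, 4): d=(6,-3) top-left  bias=+0
  edge (8, 4)→(9, 18): d=(1,14) right/bottom  bias=-1
    (3,2)@(7, 5): e=[69,3,15] → █
    (4,2)@(9, 5): e=[91,9,-13] → ·
    (1,3)@(3, 7): e=[11,3,73] → █
    (2,3)@(5, 7): e=[33,9,45] → █
    (4,3)@(9, 7): e=[77,21,-11] → ·
    (1,4)@(3, 9): e=[-3,15,75] → ·
    (2,4)@(5, 9): e=[19,21,47] → █
    (4,4)@(9, 9): e=[63,33,-9] → ·
    (2,5)@(5, 11): e=[5,33,49] → █
    (4,5)@(9, 11): e=[49,45,-7] → ·
    (2,6)@(5, 13): e=[-9,45,51] → ·
    (3,6)@(7, 13): e=[13,51,23] → █
  covered (9 px):
    · · · · · · ·
    · · · · · · ·
    · · · █ · · ·
    · █ █ █ · · ·
    · · █ █ · · ·
    · · █ █ · · ·
    · · · █ · · ·
    · · · · · · ·
    · · · · · · ·
    · · · · · · ·
    · · · · · · ·
T2:
  2·area = 85
  edge (13, 3)→(9, 18): d=(-4,15) right/bottom  bias=-1
  edge (9, 18)→(6, 8): d=(-3,-10) top-left  bias=+0
  edge (6, 8)→(13, 3): d=(7,-5) top-left  bias=+0
    (6,1)@(13, 3): e=[0,85,0] → ·  [on edge]
    (5,2)@(11, 5): e=[22,59,4] → █
    (6,2)@(13, 5): e=[-8,79,14] → ·
    (4,3)@(9, 7): e=[44,33,8] → █
    (6,3)@(13, 7): e=[-16,73,28] → ·
    (3,4)@(7, 9): e=[66,7,12] → █
    (6,4)@(13, 9): e=[-24,67,42] → ·
    (3,5)@(7, 11): e=[58,1,26] → █
    (5,5)@(11, 11): e=[-2,41,46] → ·
    (3,6)@(7, 13): e=[50,-5,40] → ·
    (4,6)@(9, 13): e=[20,15,50] → █
    (5,6)@(11, 13): e=[-10,35,60] → ·
  covered (11 px):
    · · · · · · ·
    · · · · · · ·
    · · · · · █ ·
    · · · · █ █ ·
    · · · █ █ █ ·
    · · · █ █ · ·
    · · · · █ · ·
    · · · · █ · ·
    · · · · █ · ·
    · · · · · · ·
    · · · · · · ·
T3:
  2·area = 20  (B↔C swapped to make it positive)
  edge (6, 8)→(14, 14): d=(8,6) right/bottom  bias=-1
  edge (14, 14)→(12, 15): d=(-2,1) right/bottom  bias=-1
  edge (12, 15)→(6, 8): d=(-6,-7) top-left  bias=+0
    (3,4)@(7, 9): e=[2,17,1] → █
    (4,4)@(9, 9): e=[-10,15,15] → ·
    (3,5)@(7, 11): e=[18,13,-11] → ·
    (4,5)@(9, 11): e=[6,11,3] → █
    (5,5)@(11, 11): e=[-6,9,17] → ·
    (4,6)@(9, 13): e=[22,7,-9] → ·
    (5,6)@(11, 13): e=[10,5,5] → █
    (6,6)@(13, 13): e=[-2,3,19] → ·
    (5,7)@(11, 15): e=[26,1,-7] → ·
  covered (3 px):
    · · · · · · ·
    · · · · · · ·
    · · · · · · ·
    · · · · · · ·
    · · · █ · · ·
    · · · · █ · ·
    · · · · · █ ·
    · · · · · · ·
    · · · · · · ·
    · · · · · · ·
    · · · · · · ·

Result: [104,48,12]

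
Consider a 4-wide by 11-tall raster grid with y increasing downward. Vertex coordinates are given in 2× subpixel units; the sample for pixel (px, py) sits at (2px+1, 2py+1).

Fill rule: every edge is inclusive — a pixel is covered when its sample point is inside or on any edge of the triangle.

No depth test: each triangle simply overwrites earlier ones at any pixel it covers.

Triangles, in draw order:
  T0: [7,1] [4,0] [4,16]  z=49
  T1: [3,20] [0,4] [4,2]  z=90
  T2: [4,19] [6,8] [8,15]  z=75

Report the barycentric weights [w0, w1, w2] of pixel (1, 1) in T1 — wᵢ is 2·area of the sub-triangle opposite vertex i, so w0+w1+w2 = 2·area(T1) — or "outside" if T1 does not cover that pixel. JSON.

T0:
  2·area = 48  (B↔C swapped to make it positive)
  edge (7, 1)→(4, 16): d=(-3,15) inclusive
  edge (4, 16)→(4, 0): d=(0,-16) inclusive
  edge (4, 0)→(7, 1): d=(3,1) inclusive
    (2,0)@(5, 1): e=[30,16,2] → #
    (3,0)@(7, 1): e=[0,48,0] → #  [on edge]
    (2,1)@(5, 3): e=[24,16,8] → #
    (3,1)@(7, 3): e=[-6,48,6] → ·
    (2,2)@(5, 5): e=[18,16,14] → #
    (3,2)@(7, 5): e=[-12,48,12] → ·
    (2,3)@(5, 7): e=[12,16,20] → #
    (3,3)@(7, 7): e=[-18,48,18] → ·
    (2,4)@(5, 9): e=[6,16,26] → #
    (3,4)@(7, 9): e=[-24,48,24] → ·
    (2,5)@(5, 11): e=[0,16,32] → #  [on edge]
    (3,5)@(7, 11): e=[-30,48,30] → ·
    (1,10)@(3, 21): e=[0,-16,64] → ·  [on edge]
  covered (7 px):
    · · # #
    · · # ·
    · · # ·
    · · # ·
    · · # ·
    · · # ·
    · · · ·
    · · · ·
    · · · ·
    · · · ·
    · · · ·
T1:
  2·area = 70
  edge (3, 20)→(0, 4): d=(-3,-16) inclusive
  edge (0, 4)→(4, 2): d=(4,-2) inclusive
  edge (4, 2)→(3, 20): d=(-1,18) inclusive
    (1,1)@(3, 3): e=[51,2,17] → #
    (2,1)@(5, 3): e=[83,6,-19] → ·
    (0,2)@(1, 5): e=[13,6,51] → #
    (2,2)@(5, 5): e=[77,14,-21] → ·
    (0,3)@(1, 7): e=[7,14,49] → #
    (2,3)@(5, 7): e=[71,22,-23] → ·
    (0,4)@(1, 9): e=[1,22,47] → #
    (2,4)@(5, 9): e=[65,30,-25] → ·
    (0,5)@(1, 11): e=[-5,30,45] → ·
    (1,5)@(3, 11): e=[27,34,9] → #
    (2,5)@(5, 11): e=[59,38,-27] → ·
    (1,6)@(3, 13): e=[21,42,7] → #
  covered (12 px):
    · · · ·
    · # · ·
    # # · ·
    # # · ·
    # # · ·
    · # · ·
    · # · ·
    · # · ·
    · # · ·
    · # · ·
    · · · ·
T2:
  2·area = 36
  edge (4, 19)→(6, 8): d=(2,-11) inclusive
  edge (6, 8)→(8, 15): d=(2,7) inclusive
  edge (8, 15)→(4, 19): d=(-4,4) inclusive
    (3,6)@(7, 13): e=[21,3,12] → #
    (2,7)@(5, 15): e=[3,21,12] → #
    (2,8)@(5, 17): e=[7,25,4] → #
    (3,8)@(7, 17): e=[29,11,-4] → ·
    (2,9)@(5, 19): e=[11,29,-4] → ·
  covered (4 px):
    · · · ·
    · · · ·
    · · · ·
    · · · ·
    · · · ·
    · · · ·
    · · · #
    · · # #
    · · # ·
    · · · ·
    · · · ·

Answer: [2,17,51]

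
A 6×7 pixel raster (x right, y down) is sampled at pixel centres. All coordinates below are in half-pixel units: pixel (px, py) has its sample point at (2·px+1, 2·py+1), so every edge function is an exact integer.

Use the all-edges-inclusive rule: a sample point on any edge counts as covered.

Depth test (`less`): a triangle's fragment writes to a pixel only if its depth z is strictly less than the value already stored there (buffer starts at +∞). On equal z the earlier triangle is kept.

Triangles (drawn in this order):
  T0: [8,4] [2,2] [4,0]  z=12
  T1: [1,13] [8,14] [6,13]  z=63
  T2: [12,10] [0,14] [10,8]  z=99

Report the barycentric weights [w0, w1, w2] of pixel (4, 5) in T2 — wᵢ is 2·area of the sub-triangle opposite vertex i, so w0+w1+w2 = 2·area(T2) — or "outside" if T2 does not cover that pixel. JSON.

T0:
  2·area = 16
  edge (8, 4)→(2, 2): d=(-6,-2) inclusive
  edge (2, 2)→(4, 0): d=(2,-2) inclusive
  edge (4, 0)→(8, 4): d=(4,4) inclusive
    (1,0)@(3, 1): e=[8,0,8] → █  [on edge]
    (2,0)@(5, 1): e=[12,4,0] → █  [on edge]
    (3,0)@(7, 1): e=[16,8,-8] → ·
    (0,1)@(1, 3): e=[-8,0,24] → ·  [on edge]
    (1,1)@(3, 3): e=[-4,4,16] → ·
    (2,1)@(5, 3): e=[0,8,8] → █  [on edge]
    (3,1)@(7, 3): e=[4,12,0] → █  [on edge]
    (4,1)@(9, 3): e=[8,16,-8] → ·
    (2,2)@(5, 5): e=[-12,12,16] → ·
    (3,2)@(7, 5): e=[-8,16,8] → ·
    (4,2)@(9, 5): e=[-4,20,0] → ·  [on edge]
    (5,2)@(11, 5): e=[0,24,-8] → ·  [on edge]
    (5,3)@(11, 7): e=[-12,28,0] → ·  [on edge]
  covered (4 px):
    · █ █ · · ·
    · · █ █ · ·
    · · · · · ·
    · · · · · ·
    · · · · · ·
    · · · · · ·
    · · · · · ·
T1:
  2·area = 5  (B↔C swapped to make it positive)
  edge (1, 13)→(6, 13): d=(5,0) inclusive
  edge (6, 13)→(8, 14): d=(2,1) inclusive
  edge (8, 14)→(1, 13): d=(-7,-1) inclusive
    (0,6)@(1, 13): e=[0,5,0] → █  [on edge]
    (1,6)@(3, 13): e=[0,3,2] → █  [on edge]
    (2,6)@(5, 13): e=[0,1,4] → █  [on edge]
    (3,6)@(7, 13): e=[0,-1,6] → ·  [on edge]
    (4,6)@(9, 13): e=[0,-3,8] → ·  [on edge]
    (5,6)@(11, 13): e=[0,-5,10] → ·  [on edge]
  covered (3 px):
    · · · · · ·
    · · · · · ·
    · · · · · ·
    · · · · · ·
    · · · · · ·
    · · · · · ·
    █ █ █ · · ·
T2:
  2·area = 32
  edge (12, 10)→(0, 14): d=(-12,4) inclusive
  edge (0, 14)→(10, 8): d=(10,-6) inclusive
  edge (10, 8)→(12, 10): d=(2,2) inclusive
    (1,0)@(3, 1): e=[144,-112,0] → ·  [on edge]
    (2,1)@(5, 3): e=[112,-80,0] → ·  [on edge]
    (3,2)@(7, 5): e=[80,-48,0] → ·  [on edge]
    (4,3)@(9, 7): e=[48,-16,0] → ·  [on edge]
    (4,4)@(9, 9): e=[24,4,4] → █
    (5,4)@(11, 9): e=[16,16,0] → █  [on edge]
    (2,5)@(5, 11): e=[16,0,16] → █  [on edge]
    (3,5)@(7, 11): e=[8,12,12] → █
    (4,5)@(9, 11): e=[0,24,8] → █  [on edge]
    (5,5)@(11, 11): e=[-8,36,4] → ·
    (1,6)@(3, 13): e=[0,8,24] → █  [on edge]
    (2,6)@(5, 13): e=[-8,20,20] → ·
  covered (6 px):
    · · · · · ·
    · · · · · ·
    · · · · · ·
    · · · · · ·
    · · · · █ █
    · · █ █ █ ·
    · █ · · · ·

Final: [24,8,0]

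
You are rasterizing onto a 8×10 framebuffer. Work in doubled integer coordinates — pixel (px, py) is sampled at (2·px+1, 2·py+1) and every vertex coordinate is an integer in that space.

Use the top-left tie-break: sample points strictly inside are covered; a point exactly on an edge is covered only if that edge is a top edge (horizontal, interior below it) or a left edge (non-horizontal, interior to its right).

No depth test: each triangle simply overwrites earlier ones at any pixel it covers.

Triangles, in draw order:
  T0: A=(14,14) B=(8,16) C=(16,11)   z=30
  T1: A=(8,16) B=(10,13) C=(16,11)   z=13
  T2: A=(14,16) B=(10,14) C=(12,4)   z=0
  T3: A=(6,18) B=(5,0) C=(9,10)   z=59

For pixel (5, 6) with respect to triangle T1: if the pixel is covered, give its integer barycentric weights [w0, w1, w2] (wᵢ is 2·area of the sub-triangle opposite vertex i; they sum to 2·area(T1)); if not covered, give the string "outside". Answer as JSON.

T0:
  2·area = 14
  edge (14, 14)→(8, 16): d=(-6,2) right/bottom  bias=-1
  edge (8, 16)→(16, 11): d=(8,-5) top-left  bias=+0
  edge (16, 11)→(14, 14): d=(-2,3) right/bottom  bias=-1
    (6,6)@(13, 13): e=[8,1,5] → █
    (7,6)@(15, 13): e=[4,11,-1] → ·
    (5,7)@(11, 15): e=[0,7,7] → ·  [on edge]
    (6,7)@(13, 15): e=[-4,17,1] → ·
    (2,8)@(5, 17): e=[0,-7,21] → ·  [on edge]
  covered (1 px):
    · · · · · · · ·
    · · · · · · · ·
    · · · · · · · ·
    · · · · · · · ·
    · · · · · · · ·
    · · · · · · · ·
    · · · · · · █ ·
    · · · · · · · ·
    · · · · · · · ·
    · · · · · · · ·
T1:
  2·area = 14
  edge (8, 16)→(10, 13): d=(2,-3) top-left  bias=+0
  edge (10, 13)→(16, 11): d=(6,-2) top-left  bias=+0
  edge (16, 11)→(8, 16): d=(-8,5) right/bottom  bias=-1
    (5,6)@(11, 13): e=[3,2,9] → █
    (6,6)@(13, 13): e=[9,6,-1] → ·
    (4,7)@(9, 15): e=[1,10,3] → █
    (5,7)@(11, 15): e=[7,14,-7] → ·
    (4,8)@(9, 17): e=[5,22,-13] → ·
  covered (2 px):
    · · · · · · · ·
    · · · · · · · ·
    · · · · · · · ·
    · · · · · · · ·
    · · · · · · · ·
    · · · · · · · ·
    · · · · · █ · ·
    · · · · █ · · ·
    · · · · · · · ·
    · · · · · · · ·
T2:
  2·area = 44
  edge (14, 16)→(10, 14): d=(-4,-2) top-left  bias=+0
  edge (10, 14)→(12, 4): d=(2,-10) top-left  bias=+0
  edge (12, 4)→(14, 16): d=(2,12) right/bottom  bias=-1
    (5,4)@(11, 9): e=[22,0,22] → █  [on edge]
    (6,4)@(13, 9): e=[26,20,-2] → ·
    (5,5)@(11, 11): e=[14,4,26] → █
    (6,5)@(13, 11): e=[18,24,2] → █
    (7,5)@(15, 11): e=[22,44,-22] → ·
    (5,6)@(11, 13): e=[6,8,30] → █
    (7,6)@(15, 13): e=[14,48,-18] → ·
    (5,7)@(11, 15): e=[-2,12,34] → ·
    (6,7)@(13, 15): e=[2,32,10] → █
    (7,7)@(15, 15): e=[6,52,-14] → ·
    (6,8)@(13, 17): e=[-6,36,14] → ·
    (4,9)@(9, 19): e=[-22,0,66] → ·  [on edge]
  covered (6 px):
    · · · · · · · ·
    · · · · · · · ·
    · · · · · · · ·
    · · · · · · · ·
    · · · · · █ · ·
    · · · · · █ █ ·
    · · · · · █ █ ·
    · · · · · · █ ·
    · · · · · · · ·
    · · · · · · · ·
T3:
  2·area = 62
  edge (6, 18)→(5, 0): d=(-1,-18) top-left  bias=+0
  edge (5, 0)→(9, 10): d=(4,10) right/bottom  bias=-1
  edge (9, 10)→(6, 18): d=(-3,8) right/bottom  bias=-1
    (3,2)@(7, 5): e=[31,0,31] → ·  [on edge]
    (3,3)@(7, 7): e=[29,8,25] → █
    (4,3)@(9, 7): e=[65,-12,9] → ·
    (3,4)@(7, 9): e=[27,16,19] → █
    (4,4)@(9, 9): e=[63,-4,3] → ·
    (3,5)@(7, 11): e=[25,24,13] → █
    (4,5)@(9, 11): e=[61,4,-3] → ·
    (3,6)@(7, 13): e=[23,32,7] → █
    (4,6)@(9, 13): e=[59,12,-9] → ·
    (3,7)@(7, 15): e=[21,40,1] → █
    (4,7)@(9, 15): e=[57,20,-15] → ·
    (5,7)@(11, 15): e=[93,0,-31] → ·  [on edge]
  covered (5 px):
    · · · · · · · ·
    · · · · · · · ·
    · · · · · · · ·
    · · · █ · · · ·
    · · · █ · · · ·
    · · · █ · · · ·
    · · · █ · · · ·
    · · · █ · · · ·
    · · · · · · · ·
    · · · · · · · ·

Answer: [2,9,3]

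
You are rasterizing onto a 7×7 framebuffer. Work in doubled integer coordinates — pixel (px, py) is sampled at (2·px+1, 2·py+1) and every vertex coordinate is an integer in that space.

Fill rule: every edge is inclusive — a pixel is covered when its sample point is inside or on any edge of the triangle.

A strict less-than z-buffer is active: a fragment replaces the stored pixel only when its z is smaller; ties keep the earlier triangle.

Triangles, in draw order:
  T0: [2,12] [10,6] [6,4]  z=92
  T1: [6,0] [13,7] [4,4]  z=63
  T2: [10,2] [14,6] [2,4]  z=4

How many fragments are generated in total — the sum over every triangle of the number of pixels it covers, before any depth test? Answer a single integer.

T0:
  2·area = 40  (B↔C swapped to make it positive)
  edge (2, 12)→(6, 4): d=(4,-8) inclusive
  edge (6, 4)→(10, 6): d=(4,2) inclusive
  edge (10, 6)→(2, 12): d=(-8,6) inclusive
    (3,2)@(7, 5): e=[12,2,26] → █
    (4,2)@(9, 5): e=[28,-2,14] → ·
    (2,3)@(5, 7): e=[4,14,22] → █
    (4,3)@(9, 7): e=[36,6,-2] → ·
    (2,4)@(5, 9): e=[12,22,6] → █
    (3,4)@(7, 9): e=[28,18,-6] → ·
    (1,5)@(3, 11): e=[4,34,2] → █
    (2,5)@(5, 11): e=[20,30,-10] → ·
    (1,6)@(3, 13): e=[12,42,-14] → ·
  covered (5 px):
    · · · · · · ·
    · · · · · · ·
    · · · █ · · ·
    · · █ █ · · ·
    · · █ · · · ·
    · █ · · · · ·
    · · · · · · ·
T1:
  2·area = 42
  edge (6, 0)→(13, 7): d=(7,7) inclusive
  edge (13, 7)→(4, 4): d=(-9,-3) inclusive
  edge (4, 4)→(6, 0): d=(2,-4) inclusive
    (3,0)@(7, 1): e=[0,36,6] → █  [on edge]
    (4,0)@(9, 1): e=[-14,42,14] → ·
    (0,1)@(1, 3): e=[56,0,-14] → ·  [on edge]
    (2,1)@(5, 3): e=[28,12,2] → █
    (4,1)@(9, 3): e=[0,24,18] → █  [on edge]
    (5,1)@(11, 3): e=[-14,30,26] → ·
    (2,2)@(5, 5): e=[42,-6,6] → ·
    (3,2)@(7, 5): e=[28,0,14] → █  [on edge]
    (5,2)@(11, 5): e=[0,12,30] → █  [on edge]
    (6,2)@(13, 5): e=[-14,18,38] → ·
    (3,3)@(7, 7): e=[42,-18,18] → ·
    (4,3)@(9, 7): e=[28,-12,26] → ·
    (6,3)@(13, 7): e=[0,0,42] → █  [on edge]
  covered (8 px):
    · · · █ · · ·
    · · █ █ █ · ·
    · · · █ █ █ ·
    · · · · · · █
    · · · · · · ·
    · · · · · · ·
    · · · · · · ·
T2:
  2·area = 40
  edge (10, 2)→(14, 6): d=(4,4) inclusive
  edge (14, 6)→(2, 4): d=(-12,-2) inclusive
  edge (2, 4)→(10, 2): d=(8,-2) inclusive
    (4,0)@(9, 1): e=[0,50,-10] → ·  [on edge]
    (3,1)@(7, 3): e=[16,22,2] → █
    (4,1)@(9, 3): e=[8,26,6] → █
    (5,1)@(11, 3): e=[0,30,10] → █  [on edge]
    (6,1)@(13, 3): e=[-8,34,14] → ·
    (3,2)@(7, 5): e=[24,-2,18] → ·
    (4,2)@(9, 5): e=[16,2,22] → █
    (6,2)@(13, 5): e=[0,10,30] → █  [on edge]
    (4,3)@(9, 7): e=[24,-22,38] → ·
    (5,3)@(11, 7): e=[16,-18,42] → ·
    (6,3)@(13, 7): e=[8,-14,46] → ·
  covered (6 px):
    · · · · · · ·
    · · · █ █ █ ·
    · · · · █ █ █
    · · · · · · ·
    · · · · · · ·
    · · · · · · ·
    · · · · · · ·

Final: 19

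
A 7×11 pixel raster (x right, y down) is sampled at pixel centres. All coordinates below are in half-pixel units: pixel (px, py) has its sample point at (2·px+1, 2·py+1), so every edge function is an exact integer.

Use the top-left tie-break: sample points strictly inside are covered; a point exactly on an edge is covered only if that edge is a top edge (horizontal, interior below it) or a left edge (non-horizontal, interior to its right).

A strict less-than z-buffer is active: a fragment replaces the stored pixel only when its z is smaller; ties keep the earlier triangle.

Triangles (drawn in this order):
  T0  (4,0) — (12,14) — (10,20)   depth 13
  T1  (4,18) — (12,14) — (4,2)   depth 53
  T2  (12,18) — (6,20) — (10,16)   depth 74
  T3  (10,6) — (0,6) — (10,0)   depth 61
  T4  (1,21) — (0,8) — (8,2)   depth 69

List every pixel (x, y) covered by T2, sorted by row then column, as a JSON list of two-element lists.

T0:
  2·area = 76
  edge (4, 0)→(12, 14): d=(8,14) right/bottom  bias=-1
  edge (12, 14)→(10, 20): d=(-2,6) right/bottom  bias=-1
  edge (10, 20)→(4, 0): d=(-6,-20) top-left  bias=+0
    (2,1)@(5, 3): e=[10,64,2] → X
    (3,1)@(7, 3): e=[-18,52,42] → .
    (2,2)@(5, 5): e=[26,60,-10] → .
    (3,3)@(7, 7): e=[14,44,18] → X
    (4,3)@(9, 7): e=[-14,32,58] → .
    (3,4)@(7, 9): e=[30,40,6] → X
    (4,4)@(9, 9): e=[2,28,46] → X
    (5,4)@(11, 9): e=[-26,16,86] → .
    (3,5)@(7, 11): e=[46,36,-6] → .
    (4,5)@(9, 11): e=[18,24,34] → X
    (5,5)@(11, 11): e=[-10,12,74] → .
    (6,5)@(13, 11): e=[-38,0,114] → .  [on edge]
    (5,8)@(11, 17): e=[38,0,38] → .  [on edge]
  covered (9 px):
    . . . . . . .
    . . X . . . .
    . . . . . . .
    . . . X . . .
    . . . X X . .
    . . . . X . .
    . . . . X X .
    . . . . X X .
    . . . . . . .
    . . . . . . .
    . . . . . . .
T1:
  2·area = 128  (B↔C swapped to make it positive)
  edge (4, 18)→(4, 2): d=(0,-16) top-left  bias=+0
  edge (4, 2)→(12, 14): d=(8,12) right/bottom  bias=-1
  edge (12, 14)→(4, 18): d=(-8,4) right/bottom  bias=-1
    (2,2)@(5, 5): e=[16,12,100] → X
    (3,2)@(7, 5): e=[48,-12,92] → .
    (2,3)@(5, 7): e=[16,28,84] → X
    (3,3)@(7, 7): e=[48,4,76] → X
    (4,3)@(9, 7): e=[80,-20,68] → .
    (2,4)@(5, 9): e=[16,44,68] → X
    (4,4)@(9, 9): e=[80,-4,52] → .
    (2,5)@(5, 11): e=[16,60,52] → X
    (4,5)@(9, 11): e=[80,12,36] → X
    (5,5)@(11, 11): e=[112,-12,28] → .
    (2,6)@(5, 13): e=[16,76,36] → X
    (5,6)@(11, 13): e=[112,4,12] → X
  covered (16 px):
    . . . . . . .
    . . . . . . .
    . . X . . . .
    . . X X . . .
    . . X X . . .
    . . X X X . .
    . . X X X X .
    . . X X X . .
    . . X . . . .
    . . . . . . .
    . . . . . . .
T2:
  2·area = 16
  edge (12, 18)→(6, 20): d=(-6,2) right/bottom  bias=-1
  edge (6, 20)→(10, 16): d=(4,-4) top-left  bias=+0
  edge (10, 16)→(12, 18): d=(2,2) right/bottom  bias=-1
    (0,3)@(1, 7): e=[88,-72,0] → .  [on edge]
    (1,4)@(3, 9): e=[72,-56,0] → .  [on edge]
    (2,5)@(5, 11): e=[56,-40,0] → .  [on edge]
    (3,6)@(7, 13): e=[40,-24,0] → .  [on edge]
    (6,6)@(13, 13): e=[28,0,-12] → .  [on edge]
    (4,7)@(9, 15): e=[24,-8,0] → .  [on edge]
    (5,7)@(11, 15): e=[20,0,-4] → .  [on edge]
    (4,8)@(9, 17): e=[12,0,4] → X  [on edge]
    (5,8)@(11, 17): e=[8,8,0] → .  [on edge]
    (3,9)@(7, 19): e=[4,0,12] → X  [on edge]
    (4,9)@(9, 19): e=[0,8,8] → .  [on edge]
    (6,9)@(13, 19): e=[-8,24,0] → .  [on edge]
    (1,10)@(3, 21): e=[0,-8,24] → .  [on edge]
    (2,10)@(5, 21): e=[-4,0,20] → .  [on edge]
  covered (2 px):
    . . . . . . .
    . . . . . . .
    . . . . . . .
    . . . . . . .
    . . . . . . .
    . . . . . . .
    . . . . . . .
    . . . . . . .
    . . . . X . .
    . . . X . . .
    . . . . . . .
T3:
  2·area = 60
  edge (10, 6)→(0, 6): d=(-10,0) right/bottom  bias=-1
  edge (0, 6)→(10, 0): d=(10,-6) top-left  bias=+0
  edge (10, 0)→(10, 6): d=(0,6) right/bottom  bias=-1
    (4,0)@(9, 1): e=[50,4,6] → X
    (5,0)@(11, 1): e=[50,16,-6] → .
    (2,1)@(5, 3): e=[30,0,30] → X  [on edge]
    (3,1)@(7, 3): e=[30,12,18] → X
    (5,1)@(11, 3): e=[30,36,-6] → .
    (1,2)@(3, 5): e=[10,8,42] → X
    (5,2)@(11, 5): e=[10,56,-6] → .
    (1,3)@(3, 7): e=[-10,28,42] → .
    (2,3)@(5, 7): e=[-10,40,30] → .
    (3,3)@(7, 7): e=[-10,52,18] → .
    (4,3)@(9, 7): e=[-10,64,6] → .
  covered (8 px):
    . . . . X . .
    . . X X X . .
    . X X X X . .
    . . . . . . .
    . . . . . . .
    . . . . . . .
    . . . . . . .
    . . . . . . .
    . . . . . . .
    . . . . . . .
    . . . . . . .
T4:
  2·area = 110
  edge (1, 21)→(0, 8): d=(-1,-13) top-left  bias=+0
  edge (0, 8)→(8, 2): d=(8,-6) top-left  bias=+0
  edge (8, 2)→(1, 21): d=(-7,19) right/bottom  bias=-1
    (3,1)@(7, 3): e=[96,2,12] → X
    (4,1)@(9, 3): e=[122,14,-26] → .
    (2,2)@(5, 5): e=[68,6,36] → X
    (3,2)@(7, 5): e=[94,18,-2] → .
    (1,3)@(3, 7): e=[40,10,60] → X
    (3,3)@(7, 7): e=[92,34,-16] → .
    (0,4)@(1, 9): e=[12,14,84] → X
    (3,4)@(7, 9): e=[90,50,-30] → .
    (0,5)@(1, 11): e=[10,30,70] → X
    (2,5)@(5, 11): e=[62,54,-6] → .
    (0,6)@(1, 13): e=[8,46,56] → X
    (2,6)@(5, 13): e=[60,70,-20] → .
    (0,10)@(1, 21): e=[0,110,0] → .  [on edge]
  covered (15 px):
    . . . . . . .
    . . . X . . .
    . . X . . . .
    . X X . . . .
    X X X . . . .
    X X . . . . .
    X X . . . . .
    X X . . . . .
    X . . . . . .
    X . . . . . .
    . . . . . . .

Result: [[4,8],[3,9]]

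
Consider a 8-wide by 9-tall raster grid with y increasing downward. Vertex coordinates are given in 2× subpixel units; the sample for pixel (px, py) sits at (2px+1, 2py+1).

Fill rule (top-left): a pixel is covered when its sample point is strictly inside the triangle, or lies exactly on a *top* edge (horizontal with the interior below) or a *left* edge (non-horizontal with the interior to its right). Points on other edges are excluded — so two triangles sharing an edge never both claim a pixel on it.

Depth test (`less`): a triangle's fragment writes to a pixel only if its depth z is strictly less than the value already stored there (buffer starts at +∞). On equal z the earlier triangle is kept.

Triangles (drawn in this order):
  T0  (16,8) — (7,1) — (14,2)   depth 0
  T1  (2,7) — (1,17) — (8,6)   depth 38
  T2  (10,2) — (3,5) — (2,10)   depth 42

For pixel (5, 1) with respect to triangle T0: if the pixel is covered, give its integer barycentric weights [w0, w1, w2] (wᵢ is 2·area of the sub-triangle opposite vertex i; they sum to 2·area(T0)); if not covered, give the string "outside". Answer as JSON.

T0:
  2·area = 40
  edge (16, 8)→(7, 1): d=(-9,-7) top-left  bias=+0
  edge (7, 1)→(14, 2): d=(7,1) right/bottom  bias=-1
  edge (14, 2)→(16, 8): d=(2,6) right/bottom  bias=-1
    (3,0)@(7, 1): e=[0,0,40] → ·  [on edge]
    (5,1)@(11, 3): e=[10,10,20] → █
    (6,1)@(13, 3): e=[24,8,8] → █
    (7,1)@(15, 3): e=[38,6,-4] → ·
    (5,2)@(11, 5): e=[-8,24,24] → ·
    (6,2)@(13, 5): e=[6,22,12] → █
    (7,2)@(15, 5): e=[20,20,0] → ·  [on edge]
    (6,3)@(13, 7): e=[-12,36,16] → ·
    (7,3)@(15, 7): e=[2,34,4] → █
    (7,4)@(15, 9): e=[-16,48,8] → ·
  covered (4 px):
    · · · · · · · ·
    · · · · · █ █ ·
    · · · · · · █ ·
    · · · · · · · █
    · · · · · · · ·
    · · · · · · · ·
    · · · · · · · ·
    · · · · · · · ·
    · · · · · · · ·
T1:
  2·area = 59  (B↔C swapped to make it positive)
  edge (2, 7)→(8, 6): d=(6,-1) top-left  bias=+0
  edge (8, 6)→(1, 17): d=(-7,11) right/bottom  bias=-1
  edge (1, 17)→(2, 7): d=(1,-10) top-left  bias=+0
    (1,3)@(3, 7): e=[1,48,10] → █
    (2,3)@(5, 7): e=[3,26,30] → █
    (3,3)@(7, 7): e=[5,4,50] → █
    (4,3)@(9, 7): e=[7,-18,70] → ·
    (1,4)@(3, 9): e=[13,34,12] → █
    (3,4)@(7, 9): e=[17,-10,52] → ·
    (1,5)@(3, 11): e=[25,20,14] → █
    (2,5)@(5, 11): e=[27,-2,34] → ·
    (1,6)@(3, 13): e=[37,6,16] → █
    (2,6)@(5, 13): e=[39,-16,36] → ·
    (1,7)@(3, 15): e=[49,-8,18] → ·
    (0,8)@(1, 17): e=[59,0,0] → ·  [on edge]
  covered (7 px):
    · · · · · · · ·
    · · · · · · · ·
    · · · · · · · ·
    · █ █ █ · · · ·
    · █ █ · · · · ·
    · █ · · · · · ·
    · █ · · · · · ·
    · · · · · · · ·
    · · · · · · · ·
T2:
  2·area = 32  (B↔C swapped to make it positive)
  edge (10, 2)→(2, 10): d=(-8,8) right/bottom  bias=-1
  edge (2, 10)→(3, 5): d=(1,-5) top-left  bias=+0
  edge (3, 5)→(10, 2): d=(7,-3) top-left  bias=+0
    (5,0)@(11, 1): e=[0,36,-4] → ·  [on edge]
    (4,1)@(9, 3): e=[0,28,4] → ·  [on edge]
    (1,2)@(3, 5): e=[32,0,0] → █  [on edge]
    (2,2)@(5, 5): e=[16,10,6] → █
    (3,2)@(7, 5): e=[0,20,12] → ·  [on edge]
    (1,3)@(3, 7): e=[16,2,14] → █
    (2,3)@(5, 7): e=[0,12,20] → ·  [on edge]
    (1,4)@(3, 9): e=[0,4,28] → ·  [on edge]
    (0,5)@(1, 11): e=[0,-4,36] → ·  [on edge]
    (0,7)@(1, 15): e=[-32,0,64] → ·  [on edge]
  covered (3 px):
    · · · · · · · ·
    · · · · · · · ·
    · █ █ · · · · ·
    · █ · · · · · ·
    · · · · · · · ·
    · · · · · · · ·
    · · · · · · · ·
    · · · · · · · ·
    · · · · · · · ·

Result: [10,20,10]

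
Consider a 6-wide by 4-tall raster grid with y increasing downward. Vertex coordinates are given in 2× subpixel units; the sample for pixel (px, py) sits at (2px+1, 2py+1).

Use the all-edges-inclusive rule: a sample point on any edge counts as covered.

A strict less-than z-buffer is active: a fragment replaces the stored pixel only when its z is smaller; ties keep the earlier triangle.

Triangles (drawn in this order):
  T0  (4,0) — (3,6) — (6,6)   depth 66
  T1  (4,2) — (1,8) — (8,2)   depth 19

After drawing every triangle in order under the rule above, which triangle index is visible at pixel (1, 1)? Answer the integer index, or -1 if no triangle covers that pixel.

T0:
  2·area = 18  (B↔C swapped to make it positive)
  edge (4, 0)→(6, 6): d=(2,6) inclusive
  edge (6, 6)→(3, 6): d=(-3,0) inclusive
  edge (3, 6)→(4, 0): d=(1,-6) inclusive
    (2,1)@(5, 3): e=[0,9,9] → #  [on edge]
    (3,1)@(7, 3): e=[-12,9,21] → ·
    (2,2)@(5, 5): e=[4,3,11] → #
    (3,2)@(7, 5): e=[-8,3,23] → ·
    (2,3)@(5, 7): e=[8,-3,13] → ·
  covered (2 px):
    · · · · · ·
    · · # · · ·
    · · # · · ·
    · · · · · ·
T1:
  2·area = 24  (B↔C swapped to make it positive)
  edge (4, 2)→(8, 2): d=(4,0) inclusive
  edge (8, 2)→(1, 8): d=(-7,6) inclusive
  edge (1, 8)→(4, 2): d=(3,-6) inclusive
    (2,1)@(5, 3): e=[4,11,9] → #
    (3,1)@(7, 3): e=[4,-1,21] → ·
    (1,2)@(3, 5): e=[12,9,3] → #
    (2,2)@(5, 5): e=[12,-3,15] → ·
    (1,3)@(3, 7): e=[20,-5,9] → ·
  covered (2 px):
    · · · · · ·
    · · # · · ·
    · # · · · ·
    · · · · · ·

Z-buffer (winner per pixel, '.' = empty):
  . . . . . .
  . . 1 . . .
  . 1 0 . . .
  . . . . . .

Answer: -1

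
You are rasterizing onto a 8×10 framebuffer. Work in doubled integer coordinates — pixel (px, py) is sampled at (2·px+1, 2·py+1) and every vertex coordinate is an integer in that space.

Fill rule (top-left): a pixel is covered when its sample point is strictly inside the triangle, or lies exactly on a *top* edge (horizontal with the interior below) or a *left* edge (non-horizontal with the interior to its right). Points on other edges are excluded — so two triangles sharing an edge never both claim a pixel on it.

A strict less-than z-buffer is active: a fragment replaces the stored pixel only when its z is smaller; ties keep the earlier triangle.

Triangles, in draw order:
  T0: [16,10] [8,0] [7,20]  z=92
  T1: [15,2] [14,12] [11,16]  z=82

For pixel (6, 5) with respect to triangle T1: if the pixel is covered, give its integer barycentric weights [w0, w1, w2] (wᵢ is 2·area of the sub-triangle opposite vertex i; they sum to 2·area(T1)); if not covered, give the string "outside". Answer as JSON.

T0:
  2·area = 170  (B↔C swapped to make it positive)
  edge (16, 10)→(7, 20): d=(-9,10) right/bottom  bias=-1
  edge (7, 20)→(8, 0): d=(1,-20) top-left  bias=+0
  edge (8, 0)→(16, 10): d=(8,10) right/bottom  bias=-1
    (4,1)@(9, 3): e=[133,23,14] → #
    (5,1)@(11, 3): e=[113,63,-6] → ·
    (4,2)@(9, 5): e=[115,25,30] → #
    (5,2)@(11, 5): e=[95,65,10] → #
    (6,2)@(13, 5): e=[75,105,-10] → ·
    (4,3)@(9, 7): e=[97,27,46] → #
    (6,3)@(13, 7): e=[57,107,6] → #
    (7,3)@(15, 7): e=[37,147,-14] → ·
    (4,4)@(9, 9): e=[79,29,62] → #
    (7,4)@(15, 9): e=[19,149,2] → #
    (4,5)@(9, 11): e=[61,31,78] → #
    (4,6)@(9, 13): e=[43,33,94] → #
  covered (20 px):
    · · · · · · · ·
    · · · · # · · ·
    · · · · # # · ·
    · · · · # # # ·
    · · · · # # # #
    · · · · # # # #
    · · · · # # # ·
    · · · · # # · ·
    · · · · # · · ·
    · · · · · · · ·
T1:
  2·area = 26
  edge (15, 2)→(14, 12): d=(-1,10) right/bottom  bias=-1
  edge (14, 12)→(11, 16): d=(-3,4) right/bottom  bias=-1
  edge (11, 16)→(15, 2): d=(4,-14) top-left  bias=+0
    (6,4)@(13, 9): e=[13,13,0] → #  [on edge]
    (7,4)@(15, 9): e=[-7,5,28] → ·
    (6,5)@(13, 11): e=[11,7,8] → #
    (7,5)@(15, 11): e=[-9,-1,36] → ·
    (6,6)@(13, 13): e=[9,1,16] → #
    (7,6)@(15, 13): e=[-11,-7,44] → ·
    (6,7)@(13, 15): e=[7,-5,24] → ·
  covered (3 px):
    · · · · · · · ·
    · · · · · · · ·
    · · · · · · · ·
    · · · · · · · ·
    · · · · · · # ·
    · · · · · · # ·
    · · · · · · # ·
    · · · · · · · ·
    · · · · · · · ·
    · · · · · · · ·

Answer: [7,8,11]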